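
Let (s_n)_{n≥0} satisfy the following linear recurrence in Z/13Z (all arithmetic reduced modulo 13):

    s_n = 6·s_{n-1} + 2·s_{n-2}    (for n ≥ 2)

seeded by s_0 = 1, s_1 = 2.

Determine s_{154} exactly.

6

s_2 = 6·2 + 2·1 = 1
s_3 = 6·1 + 2·2 = 10
s_4 = 6·10 + 2·1 = 10
s_5 = 6·10 + 2·10 = 2
s_6 = 6·2 + 2·10 = 6
s_7 = 6·6 + 2·2 = 1
s_8 = 6·1 + 2·6 = 5
s_9 = 6·5 + 2·1 = 6
s_10 = 6·6 + 2·5 = 7
s_11 = 6·7 + 2·6 = 2
s_12 = 6·2 + 2·7 = 0
s_13 = 6·0 + 2·2 = 4
s_14 = 6·4 + 2·0 = 11
s_15 = 6·11 + 2·4 = 9
s_16 = 6·9 + 2·11 = 11
s_17 = 6·11 + 2·9 = 6
s_18 = 6·6 + 2·11 = 6
s_19 = 6·6 + 2·6 = 9
s_20 = 6·9 + 2·6 = 1
s_21 = 6·1 + 2·9 = 11
s_22 = 6·11 + 2·1 = 3
s_23 = 6·3 + 2·11 = 1
s_24 = 6·1 + 2·3 = 12
s_25 = 6·12 + 2·1 = 9
s_26 = 6·9 + 2·12 = 0
s_27 = 6·0 + 2·9 = 5
s_28 = 6·5 + 2·0 = 4
s_29 = 6·4 + 2·5 = 8
s_30 = 6·8 + 2·4 = 4
s_31 = 6·4 + 2·8 = 1
s_32 = 6·1 + 2·4 = 1
s_33 = 6·1 + 2·1 = 8
s_34 = 6·8 + 2·1 = 11
s_35 = 6·11 + 2·8 = 4
s_36 = 6·4 + 2·11 = 7
s_37 = 6·7 + 2·4 = 11
s_38 = 6·11 + 2·7 = 2
s_39 = 6·2 + 2·11 = 8
s_40 = 6·8 + 2·2 = 0
s_41 = 6·0 + 2·8 = 3
s_42 = 6·3 + 2·0 = 5
s_43 = 6·5 + 2·3 = 10
s_44 = 6·10 + 2·5 = 5
s_45 = 6·5 + 2·10 = 11
s_46 = 6·11 + 2·5 = 11
s_47 = 6·11 + 2·11 = 10
s_48 = 6·10 + 2·11 = 4
s_49 = 6·4 + 2·10 = 5
s_50 = 6·5 + 2·4 = 12
s_51 = 6·12 + 2·5 = 4
s_52 = 6·4 + 2·12 = 9
s_53 = 6·9 + 2·4 = 10
s_54 = 6·10 + 2·9 = 0
s_55 = 6·0 + 2·10 = 7
s_56 = 6·7 + 2·0 = 3
s_57 = 6·3 + 2·7 = 6
s_58 = 6·6 + 2·3 = 3
s_59 = 6·3 + 2·6 = 4
s_60 = 6·4 + 2·3 = 4
s_61 = 6·4 + 2·4 = 6
s_62 = 6·6 + 2·4 = 5
s_63 = 6·5 + 2·6 = 3
s_64 = 6·3 + 2·5 = 2
s_65 = 6·2 + 2·3 = 5
s_66 = 6·5 + 2·2 = 8
s_67 = 6·8 + 2·5 = 6
s_68 = 6·6 + 2·8 = 0
s_69 = 6·0 + 2·6 = 12
s_70 = 6·12 + 2·0 = 7
s_71 = 6·7 + 2·12 = 1
s_72 = 6·1 + 2·7 = 7
s_73 = 6·7 + 2·1 = 5
s_74 = 6·5 + 2·7 = 5
s_75 = 6·5 + 2·5 = 1
s_76 = 6·1 + 2·5 = 3
s_77 = 6·3 + 2·1 = 7
s_78 = 6·7 + 2·3 = 9
s_79 = 6·9 + 2·7 = 3
s_80 = 6·3 + 2·9 = 10
s_81 = 6·10 + 2·3 = 1
s_82 = 6·1 + 2·10 = 0
s_83 = 6·0 + 2·1 = 2
s_84 = 6·2 + 2·0 = 12
s_85 = 6·12 + 2·2 = 11
s_86 = 6·11 + 2·12 = 12
s_87 = 6·12 + 2·11 = 3
s_88 = 6·3 + 2·12 = 3
s_89 = 6·3 + 2·3 = 11
s_90 = 6·11 + 2·3 = 7
s_91 = 6·7 + 2·11 = 12
s_92 = 6·12 + 2·7 = 8
s_93 = 6·8 + 2·12 = 7
s_94 = 6·7 + 2·8 = 6
s_95 = 6·6 + 2·7 = 11
s_96 = 6·11 + 2·6 = 0
s_97 = 6·0 + 2·11 = 9
s_98 = 6·9 + 2·0 = 2
s_99 = 6·2 + 2·9 = 4
s_100 = 6·4 + 2·2 = 2
s_101 = 6·2 + 2·4 = 7
s_102 = 6·7 + 2·2 = 7
s_103 = 6·7 + 2·7 = 4
s_104 = 6·4 + 2·7 = 12
s_105 = 6·12 + 2·4 = 2
s_106 = 6·2 + 2·12 = 10
s_107 = 6·10 + 2·2 = 12
s_108 = 6·12 + 2·10 = 1
s_109 = 6·1 + 2·12 = 4
s_110 = 6·4 + 2·1 = 0
s_111 = 6·0 + 2·4 = 8
s_112 = 6·8 + 2·0 = 9
s_113 = 6·9 + 2·8 = 5
s_114 = 6·5 + 2·9 = 9
s_115 = 6·9 + 2·5 = 12
s_116 = 6·12 + 2·9 = 12
s_117 = 6·12 + 2·12 = 5
s_118 = 6·5 + 2·12 = 2
s_119 = 6·2 + 2·5 = 9
s_120 = 6·9 + 2·2 = 6
s_121 = 6·6 + 2·9 = 2
s_122 = 6·2 + 2·6 = 11
s_123 = 6·11 + 2·2 = 5
s_124 = 6·5 + 2·11 = 0
s_125 = 6·0 + 2·5 = 10
s_126 = 6·10 + 2·0 = 8
s_127 = 6·8 + 2·10 = 3
s_128 = 6·3 + 2·8 = 8
s_129 = 6·8 + 2·3 = 2
s_130 = 6·2 + 2·8 = 2
s_131 = 6·2 + 2·2 = 3
s_132 = 6·3 + 2·2 = 9
s_133 = 6·9 + 2·3 = 8
s_134 = 6·8 + 2·9 = 1
s_135 = 6·1 + 2·8 = 9
s_136 = 6·9 + 2·1 = 4
s_137 = 6·4 + 2·9 = 3
s_138 = 6·3 + 2·4 = 0
s_139 = 6·0 + 2·3 = 6
s_140 = 6·6 + 2·0 = 10
s_141 = 6·10 + 2·6 = 7
s_142 = 6·7 + 2·10 = 10
s_143 = 6·10 + 2·7 = 9
s_144 = 6·9 + 2·10 = 9
s_145 = 6·9 + 2·9 = 7
s_146 = 6·7 + 2·9 = 8
s_147 = 6·8 + 2·7 = 10
s_148 = 6·10 + 2·8 = 11
s_149 = 6·11 + 2·10 = 8
s_150 = 6·8 + 2·11 = 5
s_151 = 6·5 + 2·8 = 7
s_152 = 6·7 + 2·5 = 0
s_153 = 6·0 + 2·7 = 1
s_154 = 6·1 + 2·0 = 6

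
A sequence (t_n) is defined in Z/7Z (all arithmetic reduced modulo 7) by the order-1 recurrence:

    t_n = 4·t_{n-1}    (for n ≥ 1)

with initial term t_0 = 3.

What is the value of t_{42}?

3

t_1 = 4·3 = 5
t_2 = 4·5 = 6
t_3 = 4·6 = 3
(t_3) = (3) = (t_0), so the sequence has period 3.
42 ≡ 0 (mod 3), hence t_42 = t_0 = 3.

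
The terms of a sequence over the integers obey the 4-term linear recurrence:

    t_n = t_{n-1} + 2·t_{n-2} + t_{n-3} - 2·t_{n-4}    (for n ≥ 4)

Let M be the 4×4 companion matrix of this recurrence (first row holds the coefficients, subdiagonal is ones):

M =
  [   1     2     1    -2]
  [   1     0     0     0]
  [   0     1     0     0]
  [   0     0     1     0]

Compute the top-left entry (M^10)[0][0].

(M^10)[0][0] is the top entry after applying M 10 times to the unit state (1, 0, 0, 0). Equivalently it is h_{13} for the auxiliary sequence (h_n) obeying the same recurrence with h_3 = 1 and h_i = 0 for 0 ≤ i < 3:
h_4 = 1·1 + 2·0 + 1·0 + -2·0 = 1
h_5 = 1·1 + 2·1 + 1·0 + -2·0 = 3
h_6 = 1·3 + 2·1 + 1·1 + -2·0 = 6
h_7 = 1·6 + 2·3 + 1·1 + -2·1 = 11
h_8 = 1·11 + 2·6 + 1·3 + -2·1 = 24
h_9 = 1·24 + 2·11 + 1·6 + -2·3 = 46
h_10 = 1·46 + 2·24 + 1·11 + -2·6 = 93
h_11 = 1·93 + 2·46 + 1·24 + -2·11 = 187
h_12 = 1·187 + 2·93 + 1·46 + -2·24 = 371
h_13 = 1·371 + 2·187 + 1·93 + -2·46 = 746

746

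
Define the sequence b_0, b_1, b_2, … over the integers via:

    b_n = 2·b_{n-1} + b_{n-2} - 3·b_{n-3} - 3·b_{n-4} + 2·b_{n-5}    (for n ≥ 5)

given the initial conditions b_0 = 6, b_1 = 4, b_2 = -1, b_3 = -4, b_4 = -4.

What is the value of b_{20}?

b_5 = 2·-4 + 1·-4 + -3·-1 + -3·4 + 2·6 = -9
b_6 = 2·-9 + 1·-4 + -3·-4 + -3·-1 + 2·4 = 1
b_7 = 2·1 + 1·-9 + -3·-4 + -3·-4 + 2·-1 = 15
b_8 = 2·15 + 1·1 + -3·-9 + -3·-4 + 2·-4 = 62
b_9 = 2·62 + 1·15 + -3·1 + -3·-9 + 2·-4 = 155
b_10 = 2·155 + 1·62 + -3·15 + -3·1 + 2·-9 = 306
b_11 = 2·306 + 1·155 + -3·62 + -3·15 + 2·1 = 538
b_12 = 2·538 + 1·306 + -3·155 + -3·62 + 2·15 = 761
b_13 = 2·761 + 1·538 + -3·306 + -3·155 + 2·62 = 801
b_14 = 2·801 + 1·761 + -3·538 + -3·306 + 2·155 = 141
b_15 = 2·141 + 1·801 + -3·761 + -3·538 + 2·306 = -2202
b_16 = 2·-2202 + 1·141 + -3·801 + -3·761 + 2·538 = -7873
b_17 = 2·-7873 + 1·-2202 + -3·141 + -3·801 + 2·761 = -19252
b_18 = 2·-19252 + 1·-7873 + -3·-2202 + -3·141 + 2·801 = -38592
b_19 = 2·-38592 + 1·-19252 + -3·-7873 + -3·-2202 + 2·141 = -65929
b_20 = 2·-65929 + 1·-38592 + -3·-19252 + -3·-7873 + 2·-2202 = -93479

-93479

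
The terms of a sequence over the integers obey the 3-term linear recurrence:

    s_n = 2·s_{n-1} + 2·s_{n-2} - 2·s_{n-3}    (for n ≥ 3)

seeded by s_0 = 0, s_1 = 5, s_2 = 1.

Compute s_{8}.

s_3 = 2·1 + 2·5 + -2·0 = 12
s_4 = 2·12 + 2·1 + -2·5 = 16
s_5 = 2·16 + 2·12 + -2·1 = 54
s_6 = 2·54 + 2·16 + -2·12 = 116
s_7 = 2·116 + 2·54 + -2·16 = 308
s_8 = 2·308 + 2·116 + -2·54 = 740

740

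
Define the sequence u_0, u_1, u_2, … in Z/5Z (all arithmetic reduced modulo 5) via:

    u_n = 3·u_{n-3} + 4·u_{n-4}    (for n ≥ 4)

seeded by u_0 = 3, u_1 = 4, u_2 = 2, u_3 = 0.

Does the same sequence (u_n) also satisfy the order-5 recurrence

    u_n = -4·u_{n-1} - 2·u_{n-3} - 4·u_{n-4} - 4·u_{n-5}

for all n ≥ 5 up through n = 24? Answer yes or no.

Terms u_0..u_24: 3, 4, 2, 0, 4, 2, 3, 2, 2, 2, 3, 4, 4, 2, 4, 3, 2, 0, 0, 3, 3, 0, 4, 1, 2
n=5: candidate gives 2, actual u_5 = 2 ✓
n=6: candidate gives 3, actual u_6 = 3 ✓
n=7: candidate gives 2, actual u_7 = 2 ✓
n=8: candidate gives 2, actual u_8 = 2 ✓
n=9: candidate gives 2, actual u_9 = 2 ✓
n=10: candidate gives 3, actual u_10 = 3 ✓
n=11: candidate gives 4, actual u_11 = 4 ✓
n=12: candidate gives 4, actual u_12 = 4 ✓
n=13: candidate gives 2, actual u_13 = 2 ✓
n=14: candidate gives 4, actual u_14 = 4 ✓
n=15: candidate gives 3, actual u_15 = 3 ✓
n=16: candidate gives 2, actual u_16 = 2 ✓
n=17: candidate gives 0, actual u_17 = 0 ✓
n=18: candidate gives 0, actual u_18 = 0 ✓
n=19: candidate gives 3, actual u_19 = 3 ✓
n=20: candidate gives 3, actual u_20 = 3 ✓
n=21: candidate gives 0, actual u_21 = 0 ✓
n=22: candidate gives 4, actual u_22 = 4 ✓
n=23: candidate gives 1, actual u_23 = 1 ✓
n=24: candidate gives 2, actual u_24 = 2 ✓

yes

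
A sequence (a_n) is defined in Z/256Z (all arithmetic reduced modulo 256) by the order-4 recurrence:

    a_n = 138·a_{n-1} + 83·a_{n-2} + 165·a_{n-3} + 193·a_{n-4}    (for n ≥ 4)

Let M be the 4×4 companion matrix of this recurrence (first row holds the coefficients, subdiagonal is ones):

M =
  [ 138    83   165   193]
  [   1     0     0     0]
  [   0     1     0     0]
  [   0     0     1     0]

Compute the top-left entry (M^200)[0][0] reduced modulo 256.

162

(M^200)[0][0] is the top entry after applying M 200 times to the unit state (1, 0, 0, 0). Equivalently it is h_{203} for the auxiliary sequence (h_n) obeying the same recurrence with h_3 = 1 and h_i = 0 for 0 ≤ i < 3:
h_4 = 138·1 + 83·0 + 165·0 + 193·0 = 138
h_5 = 138·138 + 83·1 + 165·0 + 193·0 = 183
h_6 = 138·183 + 83·138 + 165·1 + 193·0 = 9
h_7 = 138·9 + 83·183 + 165·138 + 193·1 = 226
h_8 = 138·226 + 83·9 + 165·183 + 193·138 = 188
h_9 = 138·188 + 83·226 + 165·9 + 193·183 = 98
Continuing the recurrence:
  h_10 = 59;  h_11 = 34;  h_12 = 91;  h_13 = 253;  h_14 = 72;  h_15 = 32
  h_16 = 68;  h_17 = 45;  h_18 = 54;  h_19 = 167;  h_20 = 205;  h_21 = 98
  h_22 = 164;  h_23 = 54;  h_24 = 255;  h_25 = 142;  h_26 = 171;  h_27 = 73
  h_28 = 144;  h_29 = 144;  h_30 = 72;  h_31 = 89;  h_32 = 178;  h_33 = 199
  h_34 = 161;  h_35 = 34;  h_36 = 252;  h_37 = 170;  h_38 = 163;  h_39 = 10
  h_40 = 203;  h_41 = 229;  h_42 = 152;  h_43 = 144;  h_44 = 140;  h_45 = 197
  h_46 = 254;  h_47 = 151;  h_48 = 69;  h_49 = 98;  h_50 = 4;  h_51 = 62
  h_52 = 231;  h_53 = 22;  h_54 = 187;  h_55 = 145;  h_56 = 32;  h_57 = 96
  h_58 = 144;  h_59 = 177;  h_60 = 26;  h_61 = 151;  h_62 = 121;  h_63 = 98
  h_64 = 252;  h_65 = 114;  h_66 = 139;  h_67 = 50;  h_68 = 123;  h_69 = 13
  h_70 = 232;  h_71 = 64;  h_72 = 212;  h_73 = 93;  h_74 = 6;  h_75 = 71
  h_76 = 253;  h_77 = 98;  h_78 = 36;  h_79 = 198;  h_80 = 79;  h_81 = 222
  h_82 = 11;  h_83 = 25;  h_84 = 176;  h_85 = 112;  h_86 = 216;  h_87 = 9
  h_88 = 194;  h_89 = 39;  h_90 = 145;  h_91 = 162;  h_92 = 188;  h_93 = 186
  h_94 = 243;  h_95 = 154;  h_96 = 107;  h_97 = 117;  h_98 = 56;  h_99 = 48
  h_100 = 28;  h_101 = 245;  h_102 = 78;  h_103 = 183;  h_104 = 245;  h_105 = 98
  h_106 = 4;  h_107 = 206;  h_108 = 55;  h_109 = 230;  h_110 = 155;  h_111 = 225
  h_112 = 64;  h_113 = 192;  h_114 = 32;  h_115 = 97;  h_116 = 170;  h_117 = 119
  h_118 = 233;  h_119 = 226;  h_120 = 60;  h_121 = 130;  h_122 = 219;  h_123 = 66
  h_124 = 155;  h_125 = 29;  h_126 = 136;  h_127 = 96;  h_128 = 100;  h_129 = 141
  h_130 = 214;  h_131 = 231;  h_132 = 45;  h_133 = 98;  h_134 = 164;  h_135 = 86
  h_136 = 159;  h_137 = 46;  h_138 = 107;  h_139 = 233;  h_140 = 208;  h_141 = 80
  h_142 = 104;  h_143 = 185;  h_144 = 210;  h_145 = 135;  h_146 = 129;  h_147 = 34
  h_148 = 124;  h_149 = 202;  h_150 = 67;  h_151 = 42;  h_152 = 11;  h_153 = 5
  h_154 = 216;  h_155 = 208;  h_156 = 172;  h_157 = 37;  h_158 = 158;  h_159 = 215
  h_160 = 165;  h_161 = 98;  h_162 = 4;  h_163 = 94;  h_164 = 135;  h_165 = 182
  h_166 = 123;  h_167 = 49;  h_168 = 96;  h_169 = 32;  h_170 = 176;  h_171 = 17
  h_172 = 58;  h_173 = 87;  h_174 = 89;  h_175 = 98;  h_176 = 124;  h_177 = 146
  h_178 = 43;  h_179 = 82;  h_180 = 187;  h_181 = 45;  h_182 = 40;  h_183 = 128
  h_184 = 244;  h_185 = 189;  h_186 = 166;  h_187 = 135;  h_188 = 93;  h_189 = 98
  h_190 = 36;  h_191 = 230;  h_192 = 239;  h_193 = 126;  h_194 = 203;  h_195 = 185
  h_196 = 240;  h_197 = 48;  h_198 = 248;  h_199 = 105;  h_200 = 226;  h_201 = 231
h_202 = 138·231 + 83·226 + 165·105 + 193·248 = 113
h_203 = 138·113 + 83·231 + 165·226 + 193·105 = 162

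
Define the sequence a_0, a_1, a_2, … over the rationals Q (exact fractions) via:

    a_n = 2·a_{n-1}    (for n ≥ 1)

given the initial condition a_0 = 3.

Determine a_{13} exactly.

a_1 = 2·3 = 6
a_2 = 2·6 = 12
a_3 = 2·12 = 24
a_4 = 2·24 = 48
a_5 = 2·48 = 96
a_6 = 2·96 = 192
a_7 = 2·192 = 384
a_8 = 2·384 = 768
a_9 = 2·768 = 1536
a_10 = 2·1536 = 3072
a_11 = 2·3072 = 6144
a_12 = 2·6144 = 12288
a_13 = 2·12288 = 24576

24576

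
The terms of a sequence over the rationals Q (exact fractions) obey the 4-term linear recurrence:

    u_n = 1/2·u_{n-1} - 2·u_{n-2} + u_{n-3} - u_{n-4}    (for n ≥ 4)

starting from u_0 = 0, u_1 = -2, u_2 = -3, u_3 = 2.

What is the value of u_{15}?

98087/2048

u_4 = 1/2·2 + -2·-3 + 1·-2 + -1·0 = 5
u_5 = 1/2·5 + -2·2 + 1·-3 + -1·-2 = -5/2
u_6 = 1/2·-5/2 + -2·5 + 1·2 + -1·-3 = -25/4
u_7 = 1/2·-25/4 + -2·-5/2 + 1·5 + -1·2 = 39/8
u_8 = 1/2·39/8 + -2·-25/4 + 1·-5/2 + -1·5 = 119/16
u_9 = 1/2·119/16 + -2·39/8 + 1·-25/4 + -1·-5/2 = -313/32
u_10 = 1/2·-313/32 + -2·119/16 + 1·39/8 + -1·-25/4 = -553/64
u_11 = 1/2·-553/64 + -2·-313/32 + 1·119/16 + -1·39/8 = 2279/128
u_12 = 1/2·2279/128 + -2·-553/64 + 1·-313/32 + -1·119/16 = 2295/256
u_13 = 1/2·2295/256 + -2·2279/128 + 1·-553/64 + -1·-313/32 = -15353/512
u_14 = 1/2·-15353/512 + -2·2295/256 + 1·2279/128 + -1·-553/64 = -6633/1024
u_15 = 1/2·-6633/1024 + -2·-15353/512 + 1·2295/256 + -1·2279/128 = 98087/2048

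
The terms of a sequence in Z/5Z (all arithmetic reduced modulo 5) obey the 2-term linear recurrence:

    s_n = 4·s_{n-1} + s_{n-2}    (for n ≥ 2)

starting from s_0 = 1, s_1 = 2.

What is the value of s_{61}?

2

s_2 = 4·2 + 1·1 = 4
s_3 = 4·4 + 1·2 = 3
s_4 = 4·3 + 1·4 = 1
s_5 = 4·1 + 1·3 = 2
(s_4, s_5) = (1, 2) = (s_0, s_1), so the sequence has period 4.
61 ≡ 1 (mod 4), hence s_61 = s_1 = 2.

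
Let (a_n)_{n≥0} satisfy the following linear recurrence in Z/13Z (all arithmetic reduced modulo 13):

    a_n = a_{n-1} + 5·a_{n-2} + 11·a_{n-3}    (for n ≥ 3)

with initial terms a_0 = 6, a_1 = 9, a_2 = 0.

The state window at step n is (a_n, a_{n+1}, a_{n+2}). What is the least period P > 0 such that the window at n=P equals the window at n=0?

84

n=0: window = (6, 9, 0)
n=1: window = (9, 0, 7)
n=2: window = (0, 7, 2)
n=3: window = (7, 2, 11)
n=4: window = (2, 11, 7)
n=5: window = (11, 7, 6)
n=6: window = (7, 6, 6)
n=7: window = (6, 6, 9)
n=8: window = (6, 9, 1)
n=9: window = (9, 1, 8)
n=10: window = (1, 8, 8)
n=11: window = (8, 8, 7)
n=12: window = (8, 7, 5)
n=13: window = (7, 5, 11)
n=14: window = (5, 11, 9)
n=15: window = (11, 9, 2)
n=16: window = (9, 2, 12)
n=17: window = (2, 12, 4)
n=18: window = (12, 4, 8)
n=19: window = (4, 8, 4)
n=20: window = (8, 4, 10)
n=21: window = (4, 10, 1)
n=22: window = (10, 1, 4)
n=23: window = (1, 4, 2)
n=24: window = (4, 2, 7)
n=25: window = (2, 7, 9)
n=26: window = (7, 9, 1)
n=27: window = (9, 1, 6)
n=28: window = (1, 6, 6)
n=29: window = (6, 6, 8)
n=30: window = (6, 8, 0)
n=31: window = (8, 0, 2)
n=32: window = (0, 2, 12)
n=33: window = (2, 12, 9)
n=34: window = (12, 9, 0)
n=35: window = (9, 0, 8)
n=36: window = (0, 8, 3)
n=37: window = (8, 3, 4)
n=38: window = (3, 4, 3)
n=39: window = (4, 3, 4)
n=40: window = (3, 4, 11)
…
n=82: window = (5, 0, 6)
n=83: window = (0, 6, 9)
n=84: window = (6, 9, 0)
window at n=84 equals window at n=0 → period = 84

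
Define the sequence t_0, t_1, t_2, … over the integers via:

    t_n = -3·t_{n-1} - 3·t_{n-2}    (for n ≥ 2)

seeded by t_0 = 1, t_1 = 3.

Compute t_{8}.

324

t_2 = -3·3 + -3·1 = -12
t_3 = -3·-12 + -3·3 = 27
t_4 = -3·27 + -3·-12 = -45
t_5 = -3·-45 + -3·27 = 54
t_6 = -3·54 + -3·-45 = -27
t_7 = -3·-27 + -3·54 = -81
t_8 = -3·-81 + -3·-27 = 324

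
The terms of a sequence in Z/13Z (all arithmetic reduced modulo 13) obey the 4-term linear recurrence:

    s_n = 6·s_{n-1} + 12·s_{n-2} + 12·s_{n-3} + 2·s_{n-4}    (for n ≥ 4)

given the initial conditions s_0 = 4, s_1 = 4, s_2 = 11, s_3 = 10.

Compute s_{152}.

s_4 = 6·10 + 12·11 + 12·4 + 2·4 = 1
s_5 = 6·1 + 12·10 + 12·11 + 2·4 = 6
s_6 = 6·6 + 12·1 + 12·10 + 2·11 = 8
s_7 = 6·8 + 12·6 + 12·1 + 2·10 = 9
s_8 = 6·9 + 12·8 + 12·6 + 2·1 = 3
s_9 = 6·3 + 12·9 + 12·8 + 2·6 = 0
s_10 = 6·0 + 12·3 + 12·9 + 2·8 = 4
s_11 = 6·4 + 12·0 + 12·3 + 2·9 = 0
s_12 = 6·0 + 12·4 + 12·0 + 2·3 = 2
s_13 = 6·2 + 12·0 + 12·4 + 2·0 = 8
s_14 = 6·8 + 12·2 + 12·0 + 2·4 = 2
s_15 = 6·2 + 12·8 + 12·2 + 2·0 = 2
s_16 = 6·2 + 12·2 + 12·8 + 2·2 = 6
s_17 = 6·6 + 12·2 + 12·2 + 2·8 = 9
s_18 = 6·9 + 12·6 + 12·2 + 2·2 = 11
s_19 = 6·11 + 12·9 + 12·6 + 2·2 = 3
s_20 = 6·3 + 12·11 + 12·9 + 2·6 = 10
s_21 = 6·10 + 12·3 + 12·11 + 2·9 = 12
s_22 = 6·12 + 12·10 + 12·3 + 2·11 = 3
s_23 = 6·3 + 12·12 + 12·10 + 2·3 = 2
s_24 = 6·2 + 12·3 + 12·12 + 2·10 = 4
s_25 = 6·4 + 12·2 + 12·3 + 2·12 = 4
s_26 = 6·4 + 12·4 + 12·2 + 2·3 = 11
s_27 = 6·11 + 12·4 + 12·4 + 2·2 = 10
(s_24, s_25, s_26, s_27) = (4, 4, 11, 10) = (s_0, s_1, s_2, s_3), so the sequence has period 24.
152 ≡ 8 (mod 24), hence s_152 = s_8 = 3.

3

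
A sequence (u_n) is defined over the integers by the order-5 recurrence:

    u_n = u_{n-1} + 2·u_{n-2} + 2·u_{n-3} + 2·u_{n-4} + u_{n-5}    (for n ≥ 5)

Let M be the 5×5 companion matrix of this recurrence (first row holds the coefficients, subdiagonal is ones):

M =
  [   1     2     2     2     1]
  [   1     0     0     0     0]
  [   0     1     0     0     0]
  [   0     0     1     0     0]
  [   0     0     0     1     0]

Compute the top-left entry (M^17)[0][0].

1297192

(M^17)[0][0] is the top entry after applying M 17 times to the unit state (1, 0, 0, 0, 0). Equivalently it is h_{21} for the auxiliary sequence (h_n) obeying the same recurrence with h_4 = 1 and h_i = 0 for 0 ≤ i < 4:
h_5 = 1·1 + 2·0 + 2·0 + 2·0 + 1·0 = 1
h_6 = 1·1 + 2·1 + 2·0 + 2·0 + 1·0 = 3
h_7 = 1·3 + 2·1 + 2·1 + 2·0 + 1·0 = 7
h_8 = 1·7 + 2·3 + 2·1 + 2·1 + 1·0 = 17
h_9 = 1·17 + 2·7 + 2·3 + 2·1 + 1·1 = 40
h_10 = 1·40 + 2·17 + 2·7 + 2·3 + 1·1 = 95
h_11 = 1·95 + 2·40 + 2·17 + 2·7 + 1·3 = 226
h_12 = 1·226 + 2·95 + 2·40 + 2·17 + 1·7 = 537
h_13 = 1·537 + 2·226 + 2·95 + 2·40 + 1·17 = 1276
h_14 = 1·1276 + 2·537 + 2·226 + 2·95 + 1·40 = 3032
h_15 = 1·3032 + 2·1276 + 2·537 + 2·226 + 1·95 = 7205
h_16 = 1·7205 + 2·3032 + 2·1276 + 2·537 + 1·226 = 17121
h_17 = 1·17121 + 2·7205 + 2·3032 + 2·1276 + 1·537 = 40684
h_18 = 1·40684 + 2·17121 + 2·7205 + 2·3032 + 1·1276 = 96676
h_19 = 1·96676 + 2·40684 + 2·17121 + 2·7205 + 1·3032 = 229728
h_20 = 1·229728 + 2·96676 + 2·40684 + 2·17121 + 1·7205 = 545895
h_21 = 1·545895 + 2·229728 + 2·96676 + 2·40684 + 1·17121 = 1297192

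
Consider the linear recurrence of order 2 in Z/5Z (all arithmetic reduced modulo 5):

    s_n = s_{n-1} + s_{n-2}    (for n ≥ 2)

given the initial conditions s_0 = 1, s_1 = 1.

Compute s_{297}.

4

s_2 = 1·1 + 1·1 = 2
s_3 = 1·2 + 1·1 = 3
s_4 = 1·3 + 1·2 = 0
s_5 = 1·0 + 1·3 = 3
s_6 = 1·3 + 1·0 = 3
s_7 = 1·3 + 1·3 = 1
s_8 = 1·1 + 1·3 = 4
s_9 = 1·4 + 1·1 = 0
s_10 = 1·0 + 1·4 = 4
s_11 = 1·4 + 1·0 = 4
s_12 = 1·4 + 1·4 = 3
s_13 = 1·3 + 1·4 = 2
s_14 = 1·2 + 1·3 = 0
s_15 = 1·0 + 1·2 = 2
s_16 = 1·2 + 1·0 = 2
s_17 = 1·2 + 1·2 = 4
s_18 = 1·4 + 1·2 = 1
s_19 = 1·1 + 1·4 = 0
s_20 = 1·0 + 1·1 = 1
s_21 = 1·1 + 1·0 = 1
(s_20, s_21) = (1, 1) = (s_0, s_1), so the sequence has period 20.
297 ≡ 17 (mod 20), hence s_297 = s_17 = 4.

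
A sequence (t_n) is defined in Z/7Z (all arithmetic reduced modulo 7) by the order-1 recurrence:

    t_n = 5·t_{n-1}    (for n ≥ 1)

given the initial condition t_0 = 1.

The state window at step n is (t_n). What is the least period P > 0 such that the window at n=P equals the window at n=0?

n=0: window = (1)
n=1: window = (5)
n=2: window = (4)
n=3: window = (6)
n=4: window = (2)
n=5: window = (3)
n=6: window = (1)
window at n=6 equals window at n=0 → period = 6

6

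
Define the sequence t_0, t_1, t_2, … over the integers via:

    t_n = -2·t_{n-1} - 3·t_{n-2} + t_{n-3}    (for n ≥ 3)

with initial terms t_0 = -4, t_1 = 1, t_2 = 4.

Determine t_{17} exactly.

t_3 = -2·4 + -3·1 + 1·-4 = -15
t_4 = -2·-15 + -3·4 + 1·1 = 19
t_5 = -2·19 + -3·-15 + 1·4 = 11
t_6 = -2·11 + -3·19 + 1·-15 = -94
t_7 = -2·-94 + -3·11 + 1·19 = 174
t_8 = -2·174 + -3·-94 + 1·11 = -55
t_9 = -2·-55 + -3·174 + 1·-94 = -506
t_10 = -2·-506 + -3·-55 + 1·174 = 1351
t_11 = -2·1351 + -3·-506 + 1·-55 = -1239
t_12 = -2·-1239 + -3·1351 + 1·-506 = -2081
t_13 = -2·-2081 + -3·-1239 + 1·1351 = 9230
t_14 = -2·9230 + -3·-2081 + 1·-1239 = -13456
t_15 = -2·-13456 + -3·9230 + 1·-2081 = -2859
t_16 = -2·-2859 + -3·-13456 + 1·9230 = 55316
t_17 = -2·55316 + -3·-2859 + 1·-13456 = -115511

-115511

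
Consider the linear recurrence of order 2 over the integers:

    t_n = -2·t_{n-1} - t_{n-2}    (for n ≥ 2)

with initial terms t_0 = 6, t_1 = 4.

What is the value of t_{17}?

t_2 = -2·4 + -1·6 = -14
t_3 = -2·-14 + -1·4 = 24
t_4 = -2·24 + -1·-14 = -34
t_5 = -2·-34 + -1·24 = 44
t_6 = -2·44 + -1·-34 = -54
t_7 = -2·-54 + -1·44 = 64
t_8 = -2·64 + -1·-54 = -74
t_9 = -2·-74 + -1·64 = 84
t_10 = -2·84 + -1·-74 = -94
t_11 = -2·-94 + -1·84 = 104
t_12 = -2·104 + -1·-94 = -114
t_13 = -2·-114 + -1·104 = 124
t_14 = -2·124 + -1·-114 = -134
t_15 = -2·-134 + -1·124 = 144
t_16 = -2·144 + -1·-134 = -154
t_17 = -2·-154 + -1·144 = 164

164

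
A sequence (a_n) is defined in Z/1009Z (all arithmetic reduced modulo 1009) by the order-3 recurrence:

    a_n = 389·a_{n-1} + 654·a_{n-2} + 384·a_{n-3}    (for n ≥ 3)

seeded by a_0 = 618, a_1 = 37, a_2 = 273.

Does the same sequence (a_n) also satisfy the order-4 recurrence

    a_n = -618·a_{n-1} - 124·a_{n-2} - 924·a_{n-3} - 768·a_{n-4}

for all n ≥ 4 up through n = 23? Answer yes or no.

Terms a_0..a_23: 618, 37, 273, 431, 196, 828, 290, 79, 546, 72, 729, 518, 625, 147, 923, 993, 34, 8, 33, 855, 63, 30, 799, 464
n=4: candidate gives 196, actual a_4 = 196 ✓
n=5: candidate gives 828, actual a_5 = 828 ✓
n=6: candidate gives 290, actual a_6 = 290 ✓
n=7: candidate gives 79, actual a_7 = 79 ✓
n=8: candidate gives 546, actual a_8 = 546 ✓
n=9: candidate gives 72, actual a_9 = 72 ✓
n=10: candidate gives 729, actual a_10 = 729 ✓
n=11: candidate gives 518, actual a_11 = 518 ✓
n=12: candidate gives 625, actual a_12 = 625 ✓
n=13: candidate gives 147, actual a_13 = 147 ✓
n=14: candidate gives 923, actual a_14 = 923 ✓
n=15: candidate gives 993, actual a_15 = 993 ✓
n=16: candidate gives 34, actual a_16 = 34 ✓
n=17: candidate gives 8, actual a_17 = 8 ✓
n=18: candidate gives 33, actual a_18 = 33 ✓
n=19: candidate gives 855, actual a_19 = 855 ✓
n=20: candidate gives 63, actual a_20 = 63 ✓
n=21: candidate gives 30, actual a_21 = 30 ✓
n=22: candidate gives 799, actual a_22 = 799 ✓
n=23: candidate gives 464, actual a_23 = 464 ✓

yes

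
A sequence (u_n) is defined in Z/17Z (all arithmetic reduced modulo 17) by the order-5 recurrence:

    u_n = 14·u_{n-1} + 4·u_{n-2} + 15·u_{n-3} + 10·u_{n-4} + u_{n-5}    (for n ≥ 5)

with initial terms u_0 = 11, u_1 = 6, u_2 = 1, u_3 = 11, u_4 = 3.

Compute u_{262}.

u_5 = 14·3 + 4·11 + 15·1 + 10·6 + 1·11 = 2
u_6 = 14·2 + 4·3 + 15·11 + 10·1 + 1·6 = 0
u_7 = 14·0 + 4·2 + 15·3 + 10·11 + 1·1 = 11
u_8 = 14·11 + 4·0 + 15·2 + 10·3 + 1·11 = 4
u_9 = 14·4 + 4·11 + 15·0 + 10·2 + 1·3 = 4
u_10 = 14·4 + 4·4 + 15·11 + 10·0 + 1·2 = 1
u_11 = 14·1 + 4·4 + 15·4 + 10·11 + 1·0 = 13
u_12 = 14·13 + 4·1 + 15·4 + 10·4 + 1·11 = 8
u_13 = 14·8 + 4·13 + 15·1 + 10·4 + 1·4 = 2
u_14 = 14·2 + 4·8 + 15·13 + 10·1 + 1·4 = 14
u_15 = 14·14 + 4·2 + 15·8 + 10·13 + 1·1 = 13
u_16 = 14·13 + 4·14 + 15·2 + 10·8 + 1·13 = 4
u_17 = 14·4 + 4·13 + 15·14 + 10·2 + 1·8 = 6
u_18 = 14·6 + 4·4 + 15·13 + 10·14 + 1·2 = 12
u_19 = 14·12 + 4·6 + 15·4 + 10·13 + 1·14 = 5
u_20 = 14·5 + 4·12 + 15·6 + 10·4 + 1·13 = 6
u_21 = 14·6 + 4·5 + 15·12 + 10·6 + 1·4 = 8
u_22 = 14·8 + 4·6 + 15·5 + 10·12 + 1·6 = 14
u_23 = 14·14 + 4·8 + 15·6 + 10·5 + 1·12 = 6
u_24 = 14·6 + 4·14 + 15·8 + 10·6 + 1·5 = 2
u_25 = 14·2 + 4·6 + 15·14 + 10·8 + 1·6 = 8
u_26 = 14·8 + 4·2 + 15·6 + 10·14 + 1·8 = 1
u_27 = 14·1 + 4·8 + 15·2 + 10·6 + 1·14 = 14
u_28 = 14·14 + 4·1 + 15·8 + 10·2 + 1·6 = 6
u_29 = 14·6 + 4·14 + 15·1 + 10·8 + 1·2 = 16
u_30 = 14·16 + 4·6 + 15·14 + 10·1 + 1·8 = 0
u_31 = 14·0 + 4·16 + 15·6 + 10·14 + 1·1 = 6
u_32 = 14·6 + 4·0 + 15·16 + 10·6 + 1·14 = 7
u_33 = 14·7 + 4·6 + 15·0 + 10·16 + 1·6 = 16
u_34 = 14·16 + 4·7 + 15·6 + 10·0 + 1·16 = 1
u_35 = 14·1 + 4·16 + 15·7 + 10·6 + 1·0 = 5
u_36 = 14·5 + 4·1 + 15·16 + 10·7 + 1·6 = 16
u_37 = 14·16 + 4·5 + 15·1 + 10·16 + 1·7 = 1
u_38 = 14·1 + 4·16 + 15·5 + 10·1 + 1·16 = 9
u_39 = 14·9 + 4·1 + 15·16 + 10·5 + 1·1 = 13
u_40 = 14·13 + 4·9 + 15·1 + 10·16 + 1·5 = 7
u_41 = 14·7 + 4·13 + 15·9 + 10·1 + 1·16 = 5
u_42 = 14·5 + 4·7 + 15·13 + 10·9 + 1·1 = 10
u_43 = 14·10 + 4·5 + 15·7 + 10·13 + 1·9 = 13
u_44 = 14·13 + 4·10 + 15·5 + 10·7 + 1·13 = 6
u_45 = 14·6 + 4·13 + 15·10 + 10·5 + 1·7 = 3
u_46 = 14·3 + 4·6 + 15·13 + 10·10 + 1·5 = 9
u_47 = 14·9 + 4·3 + 15·6 + 10·13 + 1·10 = 11
u_48 = 14·11 + 4·9 + 15·3 + 10·6 + 1·13 = 2
u_49 = 14·2 + 4·11 + 15·9 + 10·3 + 1·6 = 5
u_50 = 14·5 + 4·2 + 15·11 + 10·9 + 1·3 = 13
u_51 = 14·13 + 4·5 + 15·2 + 10·11 + 1·9 = 11
u_52 = 14·11 + 4·13 + 15·5 + 10·2 + 1·11 = 6
u_53 = 14·6 + 4·11 + 15·13 + 10·5 + 1·2 = 1
u_54 = 14·1 + 4·6 + 15·11 + 10·13 + 1·5 = 15
u_55 = 14·15 + 4·1 + 15·6 + 10·11 + 1·13 = 2
u_56 = 14·2 + 4·15 + 15·1 + 10·6 + 1·11 = 4
u_57 = 14·4 + 4·2 + 15·15 + 10·1 + 1·6 = 16
u_58 = 14·16 + 4·4 + 15·2 + 10·15 + 1·1 = 13
u_59 = 14·13 + 4·16 + 15·4 + 10·2 + 1·15 = 1
u_60 = 14·1 + 4·13 + 15·16 + 10·4 + 1·2 = 8
u_61 = 14·8 + 4·1 + 15·13 + 10·16 + 1·4 = 16
u_62 = 14·16 + 4·8 + 15·1 + 10·13 + 1·16 = 9
u_63 = 14·9 + 4·16 + 15·8 + 10·1 + 1·13 = 10
u_64 = 14·10 + 4·9 + 15·16 + 10·8 + 1·1 = 4
u_65 = 14·4 + 4·10 + 15·9 + 10·16 + 1·8 = 8
u_66 = 14·8 + 4·4 + 15·10 + 10·9 + 1·16 = 10
u_67 = 14·10 + 4·8 + 15·4 + 10·10 + 1·9 = 1
u_68 = 14·1 + 4·10 + 15·8 + 10·4 + 1·10 = 3
u_69 = 14·3 + 4·1 + 15·10 + 10·8 + 1·4 = 8
u_70 = 14·8 + 4·3 + 15·1 + 10·10 + 1·8 = 9
u_71 = 14·9 + 4·8 + 15·3 + 10·1 + 1·10 = 2
u_72 = 14·2 + 4·9 + 15·8 + 10·3 + 1·1 = 11
u_73 = 14·11 + 4·2 + 15·9 + 10·8 + 1·3 = 6
u_74 = 14·6 + 4·11 + 15·2 + 10·9 + 1·8 = 1
u_75 = 14·1 + 4·6 + 15·11 + 10·2 + 1·9 = 11
u_76 = 14·11 + 4·1 + 15·6 + 10·11 + 1·2 = 3
(u_72, u_73, u_74, u_75, u_76) = (11, 6, 1, 11, 3) = (u_0, u_1, u_2, u_3, u_4), so the sequence has period 72.
262 ≡ 46 (mod 72), hence u_262 = u_46 = 9.

9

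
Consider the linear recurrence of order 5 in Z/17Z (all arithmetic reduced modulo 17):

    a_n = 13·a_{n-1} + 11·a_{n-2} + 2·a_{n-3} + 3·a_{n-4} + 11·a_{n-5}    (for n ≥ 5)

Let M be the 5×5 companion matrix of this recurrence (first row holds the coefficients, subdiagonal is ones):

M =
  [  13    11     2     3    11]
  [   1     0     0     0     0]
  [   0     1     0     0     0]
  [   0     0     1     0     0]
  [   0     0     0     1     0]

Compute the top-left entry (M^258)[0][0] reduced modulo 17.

(M^258)[0][0] is the top entry after applying M 258 times to the unit state (1, 0, 0, 0, 0). Equivalently it is h_{262} for the auxiliary sequence (h_n) obeying the same recurrence with h_4 = 1 and h_i = 0 for 0 ≤ i < 4:
h_5 = 13·1 + 11·0 + 2·0 + 3·0 + 11·0 = 13
h_6 = 13·13 + 11·1 + 2·0 + 3·0 + 11·0 = 10
h_7 = 13·10 + 11·13 + 2·1 + 3·0 + 11·0 = 3
h_8 = 13·3 + 11·10 + 2·13 + 3·1 + 11·0 = 8
h_9 = 13·8 + 11·3 + 2·10 + 3·13 + 11·1 = 3
h_10 = 13·3 + 11·8 + 2·3 + 3·10 + 11·13 = 0
Continuing the recurrence:
  h_11 = 15;  h_12 = 3;  h_13 = 12;  h_14 = 14;  h_15 = 8;  h_16 = 14
  h_17 = 10;  h_18 = 15;  h_19 = 1;  h_20 = 5;  h_21 = 1;  h_22 = 4
  h_23 = 3;  h_24 = 9;  h_25 = 12;  h_26 = 12;  h_27 = 2;  h_28 = 4
  h_29 = 12;  h_30 = 15;  h_31 = 14;  h_32 = 14;  h_33 = 4;  h_34 = 3
  h_35 = 12;  h_36 = 2;  h_37 = 7;  h_38 = 3;  h_39 = 2;  h_40 = 7
  h_41 = 9;  h_42 = 12;  h_43 = 2;  h_44 = 15;  h_45 = 5;  h_46 = 12
  h_47 = 5;  h_48 = 2;  h_49 = 13;  h_50 = 3;  h_51 = 10;  h_52 = 12
  h_53 = 10;  h_54 = 9;  h_55 = 8;  h_56 = 12;  h_57 = 16;  h_58 = 0
  h_59 = 0;  h_60 = 3;  h_61 = 15;  h_62 = 13;  h_63 = 0;  h_64 = 12
  h_65 = 5;  h_66 = 10;  h_67 = 12;  h_68 = 6;  h_69 = 3;  h_70 = 10
  h_71 = 15;  h_72 = 2;  h_73 = 14;  h_74 = 8;  h_75 = 9;  h_76 = 13
  h_77 = 8;  h_78 = 1;  h_79 = 4;  h_80 = 13;  h_81 = 8;  h_82 = 6
  h_83 = 11;  h_84 = 2;  h_85 = 3;  h_86 = 2;  h_87 = 9;  h_88 = 0
  h_89 = 15;  h_90 = 14;  h_91 = 5;  h_92 = 8;  h_93 = 11;  h_94 = 6
  h_95 = 10;  h_96 = 8;  h_97 = 7;  h_98 = 15;  h_99 = 10;  h_100 = 1
  h_101 = 7;  h_102 = 6;  h_103 = 12;  h_104 = 9;  h_105 = 4;  h_106 = 15
  h_107 = 2;  h_108 = 1;  h_109 = 6;  h_110 = 12;  h_111 = 4;  h_112 = 0
  h_113 = 12;  h_114 = 11;  h_115 = 11;  h_116 = 9;  h_117 = 7;  h_118 = 3
  h_119 = 16;  h_120 = 12;  h_121 = 16;  h_122 = 16;  h_123 = 13;  h_124 = 11
  h_125 = 5;  h_126 = 11;  h_127 = 10;  h_128 = 12;  h_129 = 16;  h_130 = 6
  h_131 = 4;  h_132 = 7;  h_133 = 4;  h_134 = 8;  h_135 = 2;  h_136 = 0
  h_137 = 8;  h_138 = 6;  h_139 = 5;  h_140 = 16;  h_141 = 10;  h_142 = 14
  h_143 = 14;  h_144 = 0;  h_145 = 14;  h_146 = 5;  h_147 = 7;  h_148 = 5
  h_149 = 7;  h_150 = 6;  h_151 = 3;  h_152 = 7;  h_153 = 8;  h_154 = 10
  h_155 = 1;  h_156 = 6;  h_157 = 6;  h_158 = 9;  h_159 = 2;  h_160 = 13
  h_161 = 4;  h_162 = 3;  h_163 = 10;  h_164 = 11;  h_165 = 6;  h_166 = 0
  h_167 = 15;  h_168 = 10;  h_169 = 9;  h_170 = 0;  h_171 = 11;  h_172 = 16
  h_173 = 7;  h_174 = 14;  h_175 = 1;  h_176 = 10;  h_177 = 9;  h_178 = 8
  h_179 = 6;  h_180 = 4;  h_181 = 16;  h_182 = 13;  h_183 = 0;  h_184 = 15
  h_185 = 7;  h_186 = 12;  h_187 = 15;  h_188 = 12;  h_189 = 4;  h_190 = 4
  h_191 = 8;  h_192 = 0;  h_193 = 2;  h_194 = 13;  h_195 = 4;  h_196 = 15
  h_197 = 16;  h_198 = 0;  h_199 = 4;  h_200 = 3;  h_201 = 7;  h_202 = 2
  h_203 = 2;  h_204 = 13;  h_205 = 11;  h_206 = 16;  h_207 = 9;  h_208 = 2
  h_209 = 10;  h_210 = 16;  h_211 = 15;  h_212 = 3;  h_213 = 16;  h_214 = 4
  h_215 = 13;  h_216 = 11;  h_217 = 1;  h_218 = 8;  h_219 = 16;  h_220 = 15
  h_221 = 1;  h_222 = 7;  h_223 = 13;  h_224 = 10;  h_225 = 13;  h_226 = 14
  h_227 = 2;  h_228 = 5;  h_229 = 9;  h_230 = 4;  h_231 = 15;  h_232 = 5
  h_233 = 14;  h_234 = 4;  h_235 = 16;  h_236 = 1;  h_237 = 5;  h_238 = 2
  h_239 = 5;  h_240 = 4;  h_241 = 1;  h_242 = 9;  h_243 = 3;  h_244 = 3
  h_245 = 1;  h_246 = 5;  h_247 = 3;  h_248 = 2;  h_249 = 3;  h_250 = 8
  h_251 = 1;  h_252 = 10;  h_253 = 1;  h_254 = 12;  h_255 = 6;  h_256 = 15
  h_257 = 7;  h_258 = 9;  h_259 = 0;  h_260 = 3
h_261 = 13·3 + 11·0 + 2·9 + 3·7 + 11·15 = 5
h_262 = 13·5 + 11·3 + 2·0 + 3·9 + 11·7 = 15

15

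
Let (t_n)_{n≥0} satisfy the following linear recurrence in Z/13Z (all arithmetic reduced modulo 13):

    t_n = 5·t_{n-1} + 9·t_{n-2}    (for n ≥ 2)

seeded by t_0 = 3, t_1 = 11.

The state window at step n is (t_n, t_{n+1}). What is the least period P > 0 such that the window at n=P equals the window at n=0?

n=0: window = (3, 11)
n=1: window = (11, 4)
n=2: window = (4, 2)
n=3: window = (2, 7)
n=4: window = (7, 1)
n=5: window = (1, 3)
n=6: window = (3, 11)
window at n=6 equals window at n=0 → period = 6

6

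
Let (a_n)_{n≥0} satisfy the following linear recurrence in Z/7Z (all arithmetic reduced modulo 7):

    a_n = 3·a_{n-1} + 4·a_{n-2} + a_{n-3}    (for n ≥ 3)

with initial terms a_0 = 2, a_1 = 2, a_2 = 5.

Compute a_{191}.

a_3 = 3·5 + 4·2 + 1·2 = 4
a_4 = 3·4 + 4·5 + 1·2 = 6
a_5 = 3·6 + 4·4 + 1·5 = 4
a_6 = 3·4 + 4·6 + 1·4 = 5
a_7 = 3·5 + 4·4 + 1·6 = 2
a_8 = 3·2 + 4·5 + 1·4 = 2
a_9 = 3·2 + 4·2 + 1·5 = 5
(a_7, a_8, a_9) = (2, 2, 5) = (a_0, a_1, a_2), so the sequence has period 7.
191 ≡ 2 (mod 7), hence a_191 = a_2 = 5.

5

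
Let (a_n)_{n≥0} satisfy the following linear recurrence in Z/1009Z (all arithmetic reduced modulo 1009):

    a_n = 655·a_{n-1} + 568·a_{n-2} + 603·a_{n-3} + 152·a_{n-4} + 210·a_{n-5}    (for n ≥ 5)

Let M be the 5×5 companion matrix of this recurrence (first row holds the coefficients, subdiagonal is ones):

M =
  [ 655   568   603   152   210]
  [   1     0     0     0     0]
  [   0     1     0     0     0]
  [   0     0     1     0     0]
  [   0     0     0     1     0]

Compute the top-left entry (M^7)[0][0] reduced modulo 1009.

(M^7)[0][0] is the top entry after applying M 7 times to the unit state (1, 0, 0, 0, 0). Equivalently it is h_{11} for the auxiliary sequence (h_n) obeying the same recurrence with h_4 = 1 and h_i = 0 for 0 ≤ i < 4:
h_5 = 655·1 + 568·0 + 603·0 + 152·0 + 210·0 = 655
h_6 = 655·655 + 568·1 + 603·0 + 152·0 + 210·0 = 768
h_7 = 655·768 + 568·655 + 603·1 + 152·0 + 210·0 = 880
h_8 = 655·880 + 568·768 + 603·655 + 152·1 + 210·0 = 186
h_9 = 655·186 + 568·880 + 603·768 + 152·655 + 210·1 = 987
h_10 = 655·987 + 568·186 + 603·880 + 152·768 + 210·655 = 352
h_11 = 655·352 + 568·987 + 603·186 + 152·880 + 210·768 = 691

691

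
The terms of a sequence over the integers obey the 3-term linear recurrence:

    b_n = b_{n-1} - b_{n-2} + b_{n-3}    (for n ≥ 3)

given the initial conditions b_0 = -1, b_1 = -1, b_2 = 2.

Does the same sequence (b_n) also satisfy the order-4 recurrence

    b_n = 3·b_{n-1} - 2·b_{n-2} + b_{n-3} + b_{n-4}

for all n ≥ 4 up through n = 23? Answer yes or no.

no

Terms b_0..b_23: -1, -1, 2, 2, -1, -1, 2, 2, -1, -1, 2, 2, -1, -1, 2, 2, -1, -1, 2, 2, -1, -1, 2, 2
n=4: candidate gives 0, actual b_4 = -1 ✗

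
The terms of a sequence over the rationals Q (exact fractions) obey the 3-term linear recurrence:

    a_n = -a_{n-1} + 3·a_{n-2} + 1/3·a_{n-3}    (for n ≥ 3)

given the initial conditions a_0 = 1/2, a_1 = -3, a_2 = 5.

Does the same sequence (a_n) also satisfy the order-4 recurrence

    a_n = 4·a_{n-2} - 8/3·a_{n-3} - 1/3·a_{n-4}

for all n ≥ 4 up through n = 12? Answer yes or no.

yes

Terms a_0..a_12: 1/2, -3, 5, -83/6, 167/6, -203/3, 1319/9, -6125/18, 13633/18, -46693/27, 34993/9, -476483/54, 3225685/162
n=4: candidate gives 167/6, actual a_4 = 167/6 ✓
n=5: candidate gives -203/3, actual a_5 = -203/3 ✓
n=6: candidate gives 1319/9, actual a_6 = 1319/9 ✓
n=7: candidate gives -6125/18, actual a_7 = -6125/18 ✓
n=8: candidate gives 13633/18, actual a_8 = 13633/18 ✓
n=9: candidate gives -46693/27, actual a_9 = -46693/27 ✓
n=10: candidate gives 34993/9, actual a_10 = 34993/9 ✓
n=11: candidate gives -476483/54, actual a_11 = -476483/54 ✓
n=12: candidate gives 3225685/162, actual a_12 = 3225685/162 ✓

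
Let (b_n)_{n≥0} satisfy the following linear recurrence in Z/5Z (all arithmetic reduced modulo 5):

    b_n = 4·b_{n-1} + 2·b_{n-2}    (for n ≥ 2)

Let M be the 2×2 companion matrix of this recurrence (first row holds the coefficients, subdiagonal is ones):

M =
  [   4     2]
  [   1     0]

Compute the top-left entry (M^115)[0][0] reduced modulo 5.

(M^115)[0][0] is the top entry after applying M 115 times to the unit state (1, 0). Equivalently it is h_{116} for the auxiliary sequence (h_n) obeying the same recurrence with h_1 = 1 and h_i = 0 for 0 ≤ i < 1:
h_2 = 4·1 + 2·0 = 4
h_3 = 4·4 + 2·1 = 3
h_4 = 4·3 + 2·4 = 0
h_5 = 4·0 + 2·3 = 1
(h_4, h_5) = (0, 1) = (h_0, h_1), so the sequence has period 4.
116 ≡ 0 (mod 4), hence h_116 = h_0 = 0.

0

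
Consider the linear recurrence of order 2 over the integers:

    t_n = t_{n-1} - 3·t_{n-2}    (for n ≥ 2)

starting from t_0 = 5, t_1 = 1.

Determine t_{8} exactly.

-230

t_2 = 1·1 + -3·5 = -14
t_3 = 1·-14 + -3·1 = -17
t_4 = 1·-17 + -3·-14 = 25
t_5 = 1·25 + -3·-17 = 76
t_6 = 1·76 + -3·25 = 1
t_7 = 1·1 + -3·76 = -227
t_8 = 1·-227 + -3·1 = -230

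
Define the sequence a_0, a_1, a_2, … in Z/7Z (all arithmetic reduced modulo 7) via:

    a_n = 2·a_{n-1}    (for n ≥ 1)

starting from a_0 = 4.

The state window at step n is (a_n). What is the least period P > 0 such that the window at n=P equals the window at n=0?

3

n=0: window = (4)
n=1: window = (1)
n=2: window = (2)
n=3: window = (4)
window at n=3 equals window at n=0 → period = 3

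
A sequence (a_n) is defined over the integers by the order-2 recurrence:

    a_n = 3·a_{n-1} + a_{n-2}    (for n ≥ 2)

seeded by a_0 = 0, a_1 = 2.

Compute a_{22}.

144343726554

a_2 = 3·2 + 1·0 = 6
a_3 = 3·6 + 1·2 = 20
a_4 = 3·20 + 1·6 = 66
a_5 = 3·66 + 1·20 = 218
a_6 = 3·218 + 1·66 = 720
a_7 = 3·720 + 1·218 = 2378
a_8 = 3·2378 + 1·720 = 7854
a_9 = 3·7854 + 1·2378 = 25940
a_10 = 3·25940 + 1·7854 = 85674
a_11 = 3·85674 + 1·25940 = 282962
a_12 = 3·282962 + 1·85674 = 934560
a_13 = 3·934560 + 1·282962 = 3086642
a_14 = 3·3086642 + 1·934560 = 10194486
a_15 = 3·10194486 + 1·3086642 = 33670100
a_16 = 3·33670100 + 1·10194486 = 111204786
a_17 = 3·111204786 + 1·33670100 = 367284458
a_18 = 3·367284458 + 1·111204786 = 1213058160
a_19 = 3·1213058160 + 1·367284458 = 4006458938
a_20 = 3·4006458938 + 1·1213058160 = 13232434974
a_21 = 3·13232434974 + 1·4006458938 = 43703763860
a_22 = 3·43703763860 + 1·13232434974 = 144343726554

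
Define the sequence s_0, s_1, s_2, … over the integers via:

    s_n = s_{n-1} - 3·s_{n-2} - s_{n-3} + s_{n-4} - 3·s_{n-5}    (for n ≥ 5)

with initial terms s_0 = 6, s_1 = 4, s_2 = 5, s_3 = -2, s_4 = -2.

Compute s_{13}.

1132

s_5 = 1·-2 + -3·-2 + -1·5 + 1·4 + -3·6 = -15
s_6 = 1·-15 + -3·-2 + -1·-2 + 1·5 + -3·4 = -14
s_7 = 1·-14 + -3·-15 + -1·-2 + 1·-2 + -3·5 = 16
s_8 = 1·16 + -3·-14 + -1·-15 + 1·-2 + -3·-2 = 77
s_9 = 1·77 + -3·16 + -1·-14 + 1·-15 + -3·-2 = 34
s_10 = 1·34 + -3·77 + -1·16 + 1·-14 + -3·-15 = -182
s_11 = 1·-182 + -3·34 + -1·77 + 1·16 + -3·-14 = -303
s_12 = 1·-303 + -3·-182 + -1·34 + 1·77 + -3·16 = 238
s_13 = 1·238 + -3·-303 + -1·-182 + 1·34 + -3·77 = 1132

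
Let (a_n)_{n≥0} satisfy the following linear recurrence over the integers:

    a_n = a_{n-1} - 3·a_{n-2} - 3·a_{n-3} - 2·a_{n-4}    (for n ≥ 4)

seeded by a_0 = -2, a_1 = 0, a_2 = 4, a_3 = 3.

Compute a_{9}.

190

a_4 = 1·3 + -3·4 + -3·0 + -2·-2 = -5
a_5 = 1·-5 + -3·3 + -3·4 + -2·0 = -26
a_6 = 1·-26 + -3·-5 + -3·3 + -2·4 = -28
a_7 = 1·-28 + -3·-26 + -3·-5 + -2·3 = 59
a_8 = 1·59 + -3·-28 + -3·-26 + -2·-5 = 231
a_9 = 1·231 + -3·59 + -3·-28 + -2·-26 = 190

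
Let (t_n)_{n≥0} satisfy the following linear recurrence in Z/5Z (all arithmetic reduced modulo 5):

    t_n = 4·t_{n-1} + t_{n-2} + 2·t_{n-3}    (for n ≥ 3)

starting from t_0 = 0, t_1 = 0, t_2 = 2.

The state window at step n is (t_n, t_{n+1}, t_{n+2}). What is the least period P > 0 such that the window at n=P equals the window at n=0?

124

n=0: window = (0, 0, 2)
n=1: window = (0, 2, 3)
n=2: window = (2, 3, 4)
n=3: window = (3, 4, 3)
n=4: window = (4, 3, 2)
n=5: window = (3, 2, 4)
n=6: window = (2, 4, 4)
n=7: window = (4, 4, 4)
n=8: window = (4, 4, 3)
n=9: window = (4, 3, 4)
n=10: window = (3, 4, 2)
n=11: window = (4, 2, 3)
n=12: window = (2, 3, 2)
n=13: window = (3, 2, 0)
n=14: window = (2, 0, 3)
n=15: window = (0, 3, 1)
n=16: window = (3, 1, 2)
n=17: window = (1, 2, 0)
n=18: window = (2, 0, 4)
n=19: window = (0, 4, 0)
n=20: window = (4, 0, 4)
n=21: window = (0, 4, 4)
n=22: window = (4, 4, 0)
n=23: window = (4, 0, 2)
n=24: window = (0, 2, 1)
n=25: window = (2, 1, 1)
n=26: window = (1, 1, 4)
n=27: window = (1, 4, 4)
n=28: window = (4, 4, 2)
n=29: window = (4, 2, 0)
n=30: window = (2, 0, 0)
n=31: window = (0, 0, 4)
n=32: window = (0, 4, 1)
n=33: window = (4, 1, 3)
n=34: window = (1, 3, 1)
n=35: window = (3, 1, 4)
n=36: window = (1, 4, 3)
n=37: window = (4, 3, 3)
n=38: window = (3, 3, 3)
n=39: window = (3, 3, 1)
n=40: window = (3, 1, 3)
…
n=122: window = (2, 1, 0)
n=123: window = (1, 0, 0)
n=124: window = (0, 0, 2)
window at n=124 equals window at n=0 → period = 124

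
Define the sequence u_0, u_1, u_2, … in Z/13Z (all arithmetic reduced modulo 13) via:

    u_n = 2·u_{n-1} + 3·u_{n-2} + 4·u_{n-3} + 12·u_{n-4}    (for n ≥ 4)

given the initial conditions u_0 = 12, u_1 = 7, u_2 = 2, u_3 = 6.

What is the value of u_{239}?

8

u_4 = 2·6 + 3·2 + 4·7 + 12·12 = 8
u_5 = 2·8 + 3·6 + 4·2 + 12·7 = 9
u_6 = 2·9 + 3·8 + 4·6 + 12·2 = 12
u_7 = 2·12 + 3·9 + 4·8 + 12·6 = 12
u_8 = 2·12 + 3·12 + 4·9 + 12·8 = 10
u_9 = 2·10 + 3·12 + 4·12 + 12·9 = 4
Continuing the recurrence:
  u_10 = 9;  u_11 = 6;  u_12 = 6;  u_13 = 10;  u_14 = 1;  u_15 = 11
  u_16 = 7;  u_17 = 2;  u_18 = 3;  u_19 = 3;  u_20 = 3;  u_21 = 12
  u_22 = 3;  u_23 = 12;  u_24 = 0;  u_25 = 10;  u_26 = 0;  u_27 = 5
  u_28 = 11;  u_29 = 1;  u_30 = 3;  u_31 = 9;  u_32 = 7;  u_33 = 0
  u_34 = 2;  u_35 = 10;  u_36 = 6;  u_37 = 11;  u_38 = 0;  u_39 = 8
  u_40 = 2;  u_41 = 4;  u_42 = 7;  u_43 = 0;  u_44 = 9;  u_45 = 3
  u_46 = 0;  u_47 = 6;  u_48 = 2;  u_49 = 6;  u_50 = 3;  u_51 = 0
  u_52 = 5;  u_53 = 3;  u_54 = 5;  u_55 = 0;  u_56 = 9;  u_57 = 9
  u_58 = 1;  u_59 = 0;  u_60 = 4;  u_61 = 3;  u_62 = 4;  u_63 = 7
  u_64 = 8;  u_65 = 11;  u_66 = 5;  u_67 = 3;  u_68 = 5;  u_69 = 2
  u_70 = 0;  u_71 = 10;  u_72 = 10;  u_73 = 9;  u_74 = 10;  u_75 = 12
  u_76 = 2;  u_77 = 6;  u_78 = 4;  u_79 = 9;  u_80 = 0;  u_81 = 11
  u_82 = 2;  u_83 = 2;  u_84 = 2;  u_85 = 7;  u_86 = 0;  u_87 = 1
  u_88 = 2;  u_89 = 0;  u_90 = 10;  u_91 = 1;  u_92 = 4;  u_93 = 12
  u_94 = 4;  u_95 = 7;  u_96 = 5;  u_97 = 9;  u_98 = 5;  u_99 = 11
  u_100 = 3;  u_101 = 11;  u_102 = 5;  u_103 = 5;  u_104 = 1;  u_105 = 0
  u_106 = 5;  u_107 = 9;  u_108 = 6;  u_109 = 7;  u_110 = 11;  u_111 = 6
  u_112 = 2;  u_113 = 7;  u_114 = 7;  u_115 = 11;  u_116 = 4;  u_117 = 10
  u_118 = 4;  u_119 = 4;  u_120 = 4;  u_121 = 0;  u_122 = 11;  u_123 = 8
  u_124 = 6;  u_125 = 2;  u_126 = 4;  u_127 = 4;  u_128 = 9;  u_129 = 5
  u_130 = 10;  u_131 = 2;  u_132 = 6;  u_133 = 1;  u_134 = 5;  u_135 = 9
  u_136 = 5;  u_137 = 4;  u_138 = 2;  u_139 = 1;  u_140 = 6;  u_141 = 6
  u_142 = 6;  u_143 = 1;  u_144 = 12;  u_145 = 6;  u_146 = 7;  u_147 = 1
  u_148 = 9;  u_149 = 4;  u_150 = 6;  u_151 = 7;  u_152 = 0;  u_153 = 2
  u_154 = 0;  u_155 = 12;  u_156 = 6;  u_157 = 7;  u_158 = 2;  u_159 = 11
  u_160 = 11;  u_161 = 4;  u_162 = 5;  u_163 = 3;  u_164 = 0;  u_165 = 12
  u_166 = 5;  u_167 = 4;  u_168 = 6;  u_169 = 6;  u_170 = 2;  u_171 = 3
  u_172 = 4;  u_173 = 6;  u_174 = 8;  u_175 = 8;  u_176 = 8;  u_177 = 1
  u_178 = 11;  u_179 = 10;  u_180 = 10;  u_181 = 2;  u_182 = 11;  u_183 = 6
  u_184 = 4;  u_185 = 3;  u_186 = 5;  u_187 = 3;  u_188 = 3;  u_189 = 6
  u_190 = 2;  u_191 = 5;  u_192 = 11;  u_193 = 0;  u_194 = 12;  u_195 = 11
  u_196 = 8;  u_197 = 6;  u_198 = 3;  u_199 = 6;  u_200 = 11;  u_201 = 7
  u_202 = 3;  u_203 = 0;  u_204 = 0;  u_205 = 5;  u_206 = 7;  u_207 = 3
  u_208 = 8;  u_209 = 9;  u_210 = 8;  u_211 = 7;  u_212 = 1;  u_213 = 7
  u_214 = 11;  u_215 = 1;  u_216 = 10;  u_217 = 8;  u_218 = 0;  u_219 = 11
  u_220 = 5;  u_221 = 9;  u_222 = 12;  u_223 = 8;  u_224 = 5;  u_225 = 8
  u_226 = 12;  u_227 = 8;  u_228 = 1;  u_229 = 1;  u_230 = 12;  u_231 = 10
  u_232 = 7;  u_233 = 0;  u_234 = 10;  u_235 = 12;  u_236 = 8;  u_237 = 1
u_238 = 2·1 + 3·8 + 4·12 + 12·10 = 12
u_239 = 2·12 + 3·1 + 4·8 + 12·12 = 8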